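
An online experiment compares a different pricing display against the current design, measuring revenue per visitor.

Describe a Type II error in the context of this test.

With the conventional null hypothesis that the new design has no effect on revenue per visitor:
A Type II error is failing to reject H₀ when H₀ is false.
Here that means keeping the current design when actually the new design increases revenue per visitor.

A Type II error would mean concluding that the new design has no effect on revenue per visitor (or at least failing to establish that the new design increases revenue per visitor) when in fact the new design increases revenue per visitor.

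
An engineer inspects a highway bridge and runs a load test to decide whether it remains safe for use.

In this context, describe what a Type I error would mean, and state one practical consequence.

A Type I error would mean concluding that the structure is structurally deficient when in fact the structure meets the required load capacity (safe). Consequence: a sound structure is closed unnecessarily, at significant cost and disruption.

With the conventional null hypothesis that the structure meets the required load capacity (safe):
A Type I error is rejecting H₀ when H₀ is true.
Here that means closing the structure for repairs when actually the structure meets the required load capacity (safe).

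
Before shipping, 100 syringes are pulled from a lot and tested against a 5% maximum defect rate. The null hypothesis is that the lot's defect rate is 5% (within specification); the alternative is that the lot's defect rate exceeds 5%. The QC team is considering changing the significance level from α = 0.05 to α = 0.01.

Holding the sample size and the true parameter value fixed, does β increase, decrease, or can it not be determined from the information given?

A smaller α moves the rejection region further into the tail. With the alternative true, more outcomes now fall outside the rejection region, so failing to reject becomes more likely.

It increases.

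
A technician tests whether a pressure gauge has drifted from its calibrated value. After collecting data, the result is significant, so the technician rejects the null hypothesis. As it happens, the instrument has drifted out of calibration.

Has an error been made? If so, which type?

No error — this is a correct decision.

The conventional null hypothesis here is that the instrument is correctly calibrated.
The test rejected a false H₀ — the decision matches the true state.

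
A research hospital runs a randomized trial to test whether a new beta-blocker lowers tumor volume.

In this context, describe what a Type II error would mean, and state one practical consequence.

A Type II error would mean concluding that the drug has no effect on tumor volume (or at least failing to establish that the drug lowers tumor volume) when in fact the drug lowers tumor volume. Consequence: patients are denied access to a medication that would have helped them.

With the conventional null hypothesis that the drug has no effect on tumor volume:
A Type II error is failing to reject H₀ when H₀ is false.
Here that means concluding there is insufficient evidence that the drug works when actually the drug lowers tumor volume.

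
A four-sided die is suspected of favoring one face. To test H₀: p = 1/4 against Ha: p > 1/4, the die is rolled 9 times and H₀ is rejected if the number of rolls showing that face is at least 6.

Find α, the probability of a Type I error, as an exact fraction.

655/65536

α = P(reject H₀ | H₀ true) = P(K ≥ 6 | p = 1/4), with K ~ Binomial(9, 1/4).
Summing C(9,j)(1/4)^j(3/4)^{9−j} for j = 6,…,9 gives 655/65536.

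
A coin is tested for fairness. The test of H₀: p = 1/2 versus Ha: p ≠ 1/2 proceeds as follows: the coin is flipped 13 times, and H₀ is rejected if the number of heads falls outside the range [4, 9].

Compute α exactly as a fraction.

α = P(Y ≤ 3 or Y ≥ 10 | p = 1/2), Y ~ Binomial(13, 1/2).
The two tails are symmetric, so α = 2·(1 + 13 + 78 + 286)/2^13 = 756/8192 = 189/2048.

189/2048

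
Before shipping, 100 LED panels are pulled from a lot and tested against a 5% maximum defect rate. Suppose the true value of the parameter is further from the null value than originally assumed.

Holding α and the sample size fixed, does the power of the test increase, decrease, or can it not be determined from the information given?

It increases.

The further the true parameter sits from the null value, the more of the Ha sampling distribution falls in the rejection region.
Since power = 1 − β and β decreases, power increases.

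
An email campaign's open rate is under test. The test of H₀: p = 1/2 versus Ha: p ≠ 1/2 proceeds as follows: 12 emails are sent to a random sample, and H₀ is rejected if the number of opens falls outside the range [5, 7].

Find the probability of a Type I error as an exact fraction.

397/1024

Under H₀, S ~ Binomial(12, 1/2); α is the probability of landing in either tail, P(S ≤ 4) + P(S ≥ 8).
By symmetry, α = 2·P(S ≤ 4) = 2·(1 + 12 + 66 + 220 + 495)/4096 = 1588/4096 = 397/1024.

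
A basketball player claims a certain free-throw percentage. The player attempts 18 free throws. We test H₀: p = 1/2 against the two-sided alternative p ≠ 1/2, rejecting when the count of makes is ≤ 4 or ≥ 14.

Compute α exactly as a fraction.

The significance level is the null-hypothesis probability of the rejection region {≤4} ∪ {≥14}.
By symmetry, α = 2·P(S ≤ 4) = 2·(1 + 18 + 153 + 816 + 3060)/262144 = 8096/262144 = 253/8192.

253/8192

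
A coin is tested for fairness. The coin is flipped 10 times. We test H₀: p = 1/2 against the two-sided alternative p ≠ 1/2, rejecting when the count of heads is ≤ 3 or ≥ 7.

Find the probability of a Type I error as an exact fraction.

Under H₀, X ~ Binomial(10, 1/2); α is the probability of landing in either tail, P(X ≤ 3) + P(X ≥ 7).
The two tails are symmetric, so α = 2·(1 + 10 + 45 + 120)/2^10 = 352/1024 = 11/32.

11/32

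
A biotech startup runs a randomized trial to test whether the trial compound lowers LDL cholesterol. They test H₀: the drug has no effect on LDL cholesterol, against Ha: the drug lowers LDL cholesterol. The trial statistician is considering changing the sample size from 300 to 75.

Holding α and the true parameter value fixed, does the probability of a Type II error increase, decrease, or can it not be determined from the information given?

With less data the test statistic is noisier; under Ha, more outcomes land inside the acceptance region.

It increases.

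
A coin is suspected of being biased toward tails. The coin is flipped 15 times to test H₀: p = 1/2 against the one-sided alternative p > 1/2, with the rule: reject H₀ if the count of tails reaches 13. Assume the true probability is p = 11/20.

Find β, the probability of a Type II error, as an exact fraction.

Under the alternative p = 11/20, Y ~ Binomial(15, 11/20); β is the probability the test does not reject, P(Y < 13).
Adding the binomial probabilities P(Y=0)+…+P(Y=12) at p = 11/20 gives 32418940857512713659/32768000000000000000.

32418940857512713659/32768000000000000000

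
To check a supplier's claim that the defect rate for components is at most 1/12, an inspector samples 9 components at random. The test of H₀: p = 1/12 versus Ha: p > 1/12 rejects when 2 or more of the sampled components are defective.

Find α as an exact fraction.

218150683/1289945088

The significance level is the probability, assuming p = 1/12, of seeing 2 or more defectives in 9 draws.
Computing the lower-tail complement: 1 − 1071794405/1289945088 = 218150683/1289945088.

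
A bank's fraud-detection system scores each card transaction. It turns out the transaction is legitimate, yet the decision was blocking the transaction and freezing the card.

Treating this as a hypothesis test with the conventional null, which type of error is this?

Type I error

The null hypothesis here is that the transaction is legitimate.
'Blocking the transaction and freezing the card' corresponds to rejecting H₀.
H₀ was rejected but H₀ is true — a Type I error (false positive).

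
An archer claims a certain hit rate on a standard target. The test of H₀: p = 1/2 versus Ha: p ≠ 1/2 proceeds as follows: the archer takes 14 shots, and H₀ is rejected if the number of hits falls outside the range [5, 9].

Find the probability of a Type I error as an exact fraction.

1471/8192

The significance level is the null-hypothesis probability of the rejection region {≤4} ∪ {≥10}.
Each tail has probability (1 + 14 + 91 + 364 + 1001)/16384; doubling gives α = 2942/16384 = 1471/8192.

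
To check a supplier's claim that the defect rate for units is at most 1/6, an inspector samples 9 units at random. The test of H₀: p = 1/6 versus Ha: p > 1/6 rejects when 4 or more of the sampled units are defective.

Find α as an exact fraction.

241973/5038848

The significance level is the probability, assuming p = 1/6, of seeing 4 or more defectives in 9 draws.
Computing the lower-tail complement: 1 − 4796875/5038848 = 241973/5038848.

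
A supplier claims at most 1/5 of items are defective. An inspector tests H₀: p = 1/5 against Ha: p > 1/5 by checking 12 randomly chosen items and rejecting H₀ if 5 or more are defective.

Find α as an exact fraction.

Under H₀, S ~ Binomial(12, 1/5); the Type I error rate is P(S ≥ 5).
α = 1 − P(S ≤ 4) = 1 − 45285376/48828125 = 3542749/48828125.

3542749/48828125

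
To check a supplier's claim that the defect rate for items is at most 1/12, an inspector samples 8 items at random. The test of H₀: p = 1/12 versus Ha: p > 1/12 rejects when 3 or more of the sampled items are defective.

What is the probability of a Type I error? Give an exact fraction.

The significance level is the probability, assuming p = 1/12, of seeing 3 or more defectives in 8 draws.
Computing the lower-tail complement: 1 − 139953319/143327232 = 3373913/143327232.

3373913/143327232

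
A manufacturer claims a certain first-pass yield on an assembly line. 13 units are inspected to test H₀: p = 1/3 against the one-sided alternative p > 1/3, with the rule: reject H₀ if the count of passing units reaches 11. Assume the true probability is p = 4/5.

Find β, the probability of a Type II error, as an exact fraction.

608334741/1220703125

Under the alternative p = 4/5, Y ~ Binomial(13, 4/5); β is the probability the test does not reject, P(Y < 11).
Adding the binomial probabilities P(Y=0)+…+P(Y=10) at p = 4/5 gives 608334741/1220703125.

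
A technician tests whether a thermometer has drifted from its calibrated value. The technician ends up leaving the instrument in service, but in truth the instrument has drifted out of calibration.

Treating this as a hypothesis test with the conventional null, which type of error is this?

Type II error

The null hypothesis here is that the instrument is correctly calibrated.
'Leaving the instrument in service' corresponds to failing to reject H₀.
H₀ was not rejected but H₀ is false — a Type II error (false negative).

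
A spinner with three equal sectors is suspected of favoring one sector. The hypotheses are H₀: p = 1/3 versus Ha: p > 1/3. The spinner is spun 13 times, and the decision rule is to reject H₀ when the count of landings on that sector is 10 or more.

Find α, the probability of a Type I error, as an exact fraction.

The Type I error probability is α = P(X ≥ 10) computed under H₀, where X ~ Binomial(13, 1/3).
Adding the binomial terms for j = 10 through 13 with p = 1/3 yields 2627/1594323.

2627/1594323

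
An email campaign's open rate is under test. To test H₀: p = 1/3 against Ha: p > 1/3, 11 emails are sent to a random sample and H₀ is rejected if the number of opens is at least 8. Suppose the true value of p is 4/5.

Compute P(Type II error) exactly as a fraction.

12589/78125

A Type II error is failing to reject when Ha holds: with p = 4/5, β = P(K ≤ 7).
Adding the binomial probabilities P(K=0)+…+P(K=7) at p = 4/5 gives 12589/78125.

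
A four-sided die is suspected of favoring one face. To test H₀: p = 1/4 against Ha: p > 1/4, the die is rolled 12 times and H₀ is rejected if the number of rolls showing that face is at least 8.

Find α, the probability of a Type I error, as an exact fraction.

23333/8388608

The Type I error probability is α = P(K ≥ 8) computed under H₀, where K ~ Binomial(12, 1/4).
P(K ≥ 8) = Σ_{j=8}^{12} C(12,j)·(1/4)^j·(3/4)^{12-j} = 23333/8388608.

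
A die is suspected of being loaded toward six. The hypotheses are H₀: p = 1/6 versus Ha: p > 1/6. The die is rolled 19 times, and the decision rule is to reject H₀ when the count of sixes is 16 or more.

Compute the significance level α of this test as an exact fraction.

α = P(reject H₀ | H₀ true) = P(Y ≥ 16 | p = 1/6), with Y ~ Binomial(19, 1/6).
P(Y ≥ 16) = Σ_{j=16}^{19} C(19,j)·(1/6)^j·(5/6)^{19-j} = 581/2821109907456.

581/2821109907456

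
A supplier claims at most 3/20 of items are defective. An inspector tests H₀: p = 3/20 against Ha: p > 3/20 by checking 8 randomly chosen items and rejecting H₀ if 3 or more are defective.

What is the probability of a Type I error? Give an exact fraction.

α = P(reject H₀ | H₀ true) = P(S ≥ 3 | p = 3/20), S ~ Binomial(8, 3/20).
Computing the lower-tail complement: 1 − 22906552981/25600000000 = 2693447019/25600000000.

2693447019/25600000000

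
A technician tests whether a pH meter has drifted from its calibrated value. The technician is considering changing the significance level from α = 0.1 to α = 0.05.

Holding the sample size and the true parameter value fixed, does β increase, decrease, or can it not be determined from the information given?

Tightening α shrinks the rejection region. When Ha holds, fewer sample outcomes clear the stricter threshold, so more fall in the acceptance region.

It increases.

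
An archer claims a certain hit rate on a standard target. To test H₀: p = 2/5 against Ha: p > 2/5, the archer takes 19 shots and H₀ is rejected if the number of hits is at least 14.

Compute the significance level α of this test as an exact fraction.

Under H₀, S ~ Binomial(19, 2/5), and α = P(S ≥ 14).
Summing C(19,j)(2/5)^j(3/5)^{19−j} for j = 14,…,19 gives 58514210816/19073486328125.

58514210816/19073486328125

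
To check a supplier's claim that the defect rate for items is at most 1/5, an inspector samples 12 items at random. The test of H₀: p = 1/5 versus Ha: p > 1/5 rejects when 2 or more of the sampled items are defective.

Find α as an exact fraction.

177031761/244140625

Under H₀, Y ~ Binomial(12, 1/5); the Type I error rate is P(Y ≥ 2).
Via the complement, α = 1 − Σ_{j=0}^{1} C(12,j)(1/5)^j(4/5)^{12-j} = 177031761/244140625.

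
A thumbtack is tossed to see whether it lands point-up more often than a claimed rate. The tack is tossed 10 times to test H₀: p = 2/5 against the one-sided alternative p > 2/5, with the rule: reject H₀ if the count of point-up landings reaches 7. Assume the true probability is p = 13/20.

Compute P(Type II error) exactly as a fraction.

β = P(fail to reject H₀ | Ha true) = P(X ≤ 6 | p = 13/20), X ~ Binomial(10, 13/20).
Summing C(10,j)·(13/20)^j·(7/20)^{10-j} for j = 0..6 gives 1244602838129/2560000000000.

1244602838129/2560000000000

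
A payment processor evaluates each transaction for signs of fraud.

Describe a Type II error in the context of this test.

With the conventional null hypothesis that the transaction is legitimate:
A Type II error is failing to reject H₀ when H₀ is false.
Here that means approving the transaction when actually the transaction is fraudulent.

A Type II error would mean concluding that the transaction is legitimate (or at least failing to establish that the transaction is fraudulent) when in fact the transaction is fraudulent.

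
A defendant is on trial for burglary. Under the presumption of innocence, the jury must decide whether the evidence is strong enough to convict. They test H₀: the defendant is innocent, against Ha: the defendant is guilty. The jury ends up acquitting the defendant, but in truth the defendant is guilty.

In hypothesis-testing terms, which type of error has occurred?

'Acquitting the defendant' corresponds to failing to reject H₀.
H₀ was not rejected but H₀ is false — a Type II error (false negative).

Type II error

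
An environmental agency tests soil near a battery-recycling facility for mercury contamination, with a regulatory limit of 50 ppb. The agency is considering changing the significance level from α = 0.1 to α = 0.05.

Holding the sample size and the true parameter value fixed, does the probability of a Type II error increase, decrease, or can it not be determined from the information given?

It increases.

Tightening α shrinks the rejection region. When Ha holds, fewer sample outcomes clear the stricter threshold, so more fall in the acceptance region.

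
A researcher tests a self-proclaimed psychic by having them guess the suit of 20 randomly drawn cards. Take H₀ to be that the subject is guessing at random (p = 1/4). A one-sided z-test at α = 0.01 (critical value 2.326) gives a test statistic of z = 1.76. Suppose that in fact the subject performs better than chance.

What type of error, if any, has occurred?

Since z = 1.76 ≤ z* = 2.326, H₀ is not rejected.
H₀ is false (actually the subject performs better than chance).
Failing to reject a false H₀ is a Type II error.

Type II error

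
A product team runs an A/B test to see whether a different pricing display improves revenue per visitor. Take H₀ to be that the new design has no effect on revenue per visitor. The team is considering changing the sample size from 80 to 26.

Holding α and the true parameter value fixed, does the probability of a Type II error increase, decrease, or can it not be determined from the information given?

It increases.

With less data the test statistic is noisier; under Ha, more outcomes land inside the acceptance region.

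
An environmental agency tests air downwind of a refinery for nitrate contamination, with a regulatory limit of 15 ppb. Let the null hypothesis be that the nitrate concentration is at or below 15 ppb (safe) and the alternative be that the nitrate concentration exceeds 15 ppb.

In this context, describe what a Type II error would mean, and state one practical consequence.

A Type II error would mean concluding that the nitrate concentration is at or below 15 ppb (safe) (or at least failing to establish that the nitrate concentration exceeds 15 ppb) when in fact the nitrate concentration exceeds 15 ppb. Consequence: a site with unsafe nitrate levels is certified clean, and people continue to be exposed.

A Type II error is failing to reject H₀ when H₀ is false.
Here that means certifying the site as safe when actually the nitrate concentration exceeds 15 ppb.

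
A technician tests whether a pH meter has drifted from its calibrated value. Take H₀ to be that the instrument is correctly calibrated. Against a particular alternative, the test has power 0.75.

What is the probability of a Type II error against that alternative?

0.25

Power = 1 − β, so β = 1 − 0.75 = 0.25.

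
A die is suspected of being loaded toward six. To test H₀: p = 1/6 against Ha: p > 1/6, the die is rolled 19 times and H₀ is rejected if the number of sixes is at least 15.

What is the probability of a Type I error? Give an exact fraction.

212333/50779978334208

The Type I error probability is α = P(Y ≥ 15) computed under H₀, where Y ~ Binomial(19, 1/6).
Summing C(19,j)(1/6)^j(5/6)^{19−j} for j = 15,…,19 gives 212333/50779978334208.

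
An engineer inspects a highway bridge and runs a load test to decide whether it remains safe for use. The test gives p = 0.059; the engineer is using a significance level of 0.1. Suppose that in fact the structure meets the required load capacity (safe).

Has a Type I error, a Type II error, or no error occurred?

Type I error

The conventional null hypothesis is that the structure meets the required load capacity (safe).
Since p = 0.059 < α = 0.1, H₀ is rejected.
H₀ is true (actually the structure meets the required load capacity (safe)).
Rejecting a true H₀ is a Type I error.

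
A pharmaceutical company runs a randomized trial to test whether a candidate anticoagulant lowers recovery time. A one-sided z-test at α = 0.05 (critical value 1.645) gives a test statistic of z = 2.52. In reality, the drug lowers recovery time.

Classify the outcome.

The conventional null hypothesis is that the drug has no effect on recovery time.
Since z = 2.52 > z* = 1.645, H₀ is rejected.
H₀ is false (actually the drug lowers recovery time).
The decision matches the true state — no error.

Neither — the decision is correct.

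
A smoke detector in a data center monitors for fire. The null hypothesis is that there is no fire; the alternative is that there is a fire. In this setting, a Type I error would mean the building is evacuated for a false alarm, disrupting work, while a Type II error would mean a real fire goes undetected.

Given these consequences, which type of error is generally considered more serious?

The Type II consequence (a real fire goes undetected) is more severe than the Type I consequence (the building is evacuated for a false alarm, disrupting work).

Type II error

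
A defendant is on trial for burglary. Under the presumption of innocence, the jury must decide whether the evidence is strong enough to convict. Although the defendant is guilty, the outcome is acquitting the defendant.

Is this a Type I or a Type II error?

Type II error

The null hypothesis here is that the defendant is innocent.
'Acquitting the defendant' corresponds to failing to reject H₀.
H₀ was not rejected but H₀ is false — a Type II error (false negative).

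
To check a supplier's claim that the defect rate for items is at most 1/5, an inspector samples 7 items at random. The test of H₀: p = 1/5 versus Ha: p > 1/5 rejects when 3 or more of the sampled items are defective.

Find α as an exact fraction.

2313/15625

The significance level is the probability, assuming p = 1/5, of seeing 3 or more defectives in 7 draws.
Computing the lower-tail complement: 1 − 13312/15625 = 2313/15625.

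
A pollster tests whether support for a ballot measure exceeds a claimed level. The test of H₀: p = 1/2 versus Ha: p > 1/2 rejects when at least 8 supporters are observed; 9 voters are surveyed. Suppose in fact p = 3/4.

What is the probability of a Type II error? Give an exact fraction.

45853/65536

Under the alternative p = 3/4, Y ~ Binomial(9, 3/4); β is the probability the test does not reject, P(Y < 8).
Equivalently, β = 1 − P(Y ≥ 8) = 45853/65536.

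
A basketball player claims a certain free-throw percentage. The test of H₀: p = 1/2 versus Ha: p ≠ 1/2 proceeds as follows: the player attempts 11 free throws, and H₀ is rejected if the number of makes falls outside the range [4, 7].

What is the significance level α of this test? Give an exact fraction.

Under H₀, Y ~ Binomial(11, 1/2); α is the probability of landing in either tail, P(Y ≤ 3) + P(Y ≥ 8).
Each tail has probability (1 + 11 + 55 + 165)/2048; doubling gives α = 464/2048 = 29/128.

29/128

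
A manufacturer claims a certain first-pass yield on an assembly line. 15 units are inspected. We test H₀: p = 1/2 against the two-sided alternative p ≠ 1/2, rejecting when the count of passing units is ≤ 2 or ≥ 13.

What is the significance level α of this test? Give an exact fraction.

Under H₀, X ~ Binomial(15, 1/2); α is the probability of landing in either tail, P(X ≤ 2) + P(X ≥ 13).
Each tail has probability (1 + 15 + 105)/32768; doubling gives α = 242/32768 = 121/16384.

121/16384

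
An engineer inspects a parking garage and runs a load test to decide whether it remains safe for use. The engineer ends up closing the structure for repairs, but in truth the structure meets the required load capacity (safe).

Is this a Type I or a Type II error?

Type I error

The null hypothesis here is that the structure meets the required load capacity (safe).
'Closing the structure for repairs' corresponds to rejecting H₀.
H₀ was rejected but H₀ is true — a Type I error (false positive).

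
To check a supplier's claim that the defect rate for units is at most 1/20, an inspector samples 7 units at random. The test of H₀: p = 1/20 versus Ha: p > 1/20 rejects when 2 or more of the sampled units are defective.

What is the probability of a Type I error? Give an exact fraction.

28403547/640000000

Under H₀, X ~ Binomial(7, 1/20); the Type I error rate is P(X ≥ 2).
Via the complement, α = 1 − Σ_{j=0}^{1} C(7,j)(1/20)^j(19/20)^{7-j} = 28403547/640000000.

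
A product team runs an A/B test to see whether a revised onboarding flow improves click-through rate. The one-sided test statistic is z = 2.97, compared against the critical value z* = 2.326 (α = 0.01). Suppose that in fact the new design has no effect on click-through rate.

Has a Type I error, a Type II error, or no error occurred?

Type I error

The conventional null hypothesis is that the new design has no effect on click-through rate.
Since z = 2.97 > z* = 2.326, H₀ is rejected.
H₀ is true (actually the new design has no effect on click-through rate).
Rejecting a true H₀ is a Type I error.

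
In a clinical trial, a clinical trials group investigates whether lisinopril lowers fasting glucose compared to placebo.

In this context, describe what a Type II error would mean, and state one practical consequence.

With the conventional null hypothesis that the drug has no effect on fasting glucose:
A Type II error is failing to reject H₀ when H₀ is false.
Here that means concluding there is insufficient evidence that the drug works when actually the drug lowers fasting glucose.

A Type II error would mean concluding that the drug has no effect on fasting glucose (or at least failing to establish that the drug lowers fasting glucose) when in fact the drug lowers fasting glucose. Consequence: an effective treatment is shelved and never reaches patients who would benefit.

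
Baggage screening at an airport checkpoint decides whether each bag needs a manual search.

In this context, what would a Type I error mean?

A Type I error would mean concluding that the bag contains a prohibited item when in fact the bag contains no prohibited items.

With the conventional null hypothesis that the bag contains no prohibited items:
A Type I error is rejecting H₀ when H₀ is true.
Here that means flagging the bag for a manual search when actually the bag contains no prohibited items.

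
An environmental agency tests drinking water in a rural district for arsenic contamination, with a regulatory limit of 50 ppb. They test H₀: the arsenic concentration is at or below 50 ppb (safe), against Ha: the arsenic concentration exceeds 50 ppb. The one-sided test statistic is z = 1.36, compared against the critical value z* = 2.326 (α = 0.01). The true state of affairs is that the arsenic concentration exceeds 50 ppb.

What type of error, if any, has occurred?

Type II error

Since z = 1.36 ≤ z* = 2.326, H₀ is not rejected.
H₀ is false (actually the arsenic concentration exceeds 50 ppb).
Failing to reject a false H₀ is a Type II error.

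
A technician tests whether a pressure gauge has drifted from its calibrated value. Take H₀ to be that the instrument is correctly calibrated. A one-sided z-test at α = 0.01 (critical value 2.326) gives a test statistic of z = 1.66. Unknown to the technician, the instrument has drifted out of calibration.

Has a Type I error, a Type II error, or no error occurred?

Type II error

Since z = 1.66 ≤ z* = 2.326, H₀ is not rejected.
H₀ is false (actually the instrument has drifted out of calibration).
Failing to reject a false H₀ is a Type II error.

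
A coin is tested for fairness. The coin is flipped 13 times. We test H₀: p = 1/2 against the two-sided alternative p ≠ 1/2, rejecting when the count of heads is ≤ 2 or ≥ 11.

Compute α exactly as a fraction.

23/1024

Under H₀, K ~ Binomial(13, 1/2); α is the probability of landing in either tail, P(K ≤ 2) + P(K ≥ 11).
By symmetry, α = 2·P(K ≤ 2) = 2·(1 + 13 + 78)/8192 = 184/8192 = 23/1024.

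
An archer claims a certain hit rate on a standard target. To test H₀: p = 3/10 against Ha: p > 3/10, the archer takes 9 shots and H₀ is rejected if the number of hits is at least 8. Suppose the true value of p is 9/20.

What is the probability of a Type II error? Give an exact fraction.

β = P(fail to reject H₀ | Ha true) = P(X ≤ 7 | p = 9/20), X ~ Binomial(9, 9/20).
Adding the binomial probabilities P(X=0)+…+P(X=7) at p = 9/20 gives 126837738533/128000000000.

126837738533/128000000000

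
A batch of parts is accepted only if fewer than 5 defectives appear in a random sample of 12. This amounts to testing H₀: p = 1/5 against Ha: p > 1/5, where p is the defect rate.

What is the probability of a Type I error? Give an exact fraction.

α = P(reject H₀ | H₀ true) = P(S ≥ 5 | p = 1/5), S ~ Binomial(12, 1/5).
Computing the lower-tail complement: 1 − 45285376/48828125 = 3542749/48828125.

3542749/48828125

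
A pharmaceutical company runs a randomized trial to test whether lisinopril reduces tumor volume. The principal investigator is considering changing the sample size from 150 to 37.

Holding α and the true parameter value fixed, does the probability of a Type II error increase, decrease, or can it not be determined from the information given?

Reducing n widens both sampling distributions, so the test has less ability to distinguish Ha from H₀.

It increases.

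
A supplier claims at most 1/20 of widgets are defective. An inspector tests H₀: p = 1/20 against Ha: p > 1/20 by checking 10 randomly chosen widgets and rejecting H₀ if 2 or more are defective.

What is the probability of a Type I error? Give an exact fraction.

α = P(reject H₀ | H₀ true) = P(K ≥ 2 | p = 1/20), K ~ Binomial(10, 1/20).
α = 1 − P(K ≤ 1) = 1 − 9357943235591/10240000000000 = 882056764409/10240000000000.

882056764409/10240000000000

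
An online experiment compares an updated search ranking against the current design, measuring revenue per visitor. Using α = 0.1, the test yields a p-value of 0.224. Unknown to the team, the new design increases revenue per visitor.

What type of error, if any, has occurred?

The conventional null hypothesis is that the new design has no effect on revenue per visitor.
Since p = 0.224 ≥ α = 0.1, H₀ is not rejected.
H₀ is false (actually the new design increases revenue per visitor).
Failing to reject a false H₀ is a Type II error.

Type II error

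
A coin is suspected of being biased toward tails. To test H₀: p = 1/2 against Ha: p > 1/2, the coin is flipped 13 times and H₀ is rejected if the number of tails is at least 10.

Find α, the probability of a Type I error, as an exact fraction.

Under H₀, Y ~ Binomial(13, 1/2), and α = P(Y ≥ 10).
P(Y ≥ 10) = [C(13,10) + C(13,11) + C(13,12) + C(13,13)] / 2^13 = (286 + 78 + 13 + 1) / 8192 = 378/8192 = 189/4096.

189/4096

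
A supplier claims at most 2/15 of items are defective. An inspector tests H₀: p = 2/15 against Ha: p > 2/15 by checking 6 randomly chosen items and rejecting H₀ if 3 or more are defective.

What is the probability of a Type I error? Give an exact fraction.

Under H₀, Y ~ Binomial(6, 2/15); the Type I error rate is P(Y ≥ 3).
Via the complement, α = 1 − Σ_{j=0}^{2} C(6,j)(2/15)^j(13/15)^{6-j} = 78928/2278125.

78928/2278125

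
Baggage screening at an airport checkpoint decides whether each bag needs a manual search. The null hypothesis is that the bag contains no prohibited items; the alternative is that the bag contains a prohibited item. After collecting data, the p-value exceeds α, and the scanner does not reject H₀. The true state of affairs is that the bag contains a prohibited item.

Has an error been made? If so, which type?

H₀ was not rejected, but H₀ is actually false.
Failing to reject a false null hypothesis is a Type II error (false negative).

Type II error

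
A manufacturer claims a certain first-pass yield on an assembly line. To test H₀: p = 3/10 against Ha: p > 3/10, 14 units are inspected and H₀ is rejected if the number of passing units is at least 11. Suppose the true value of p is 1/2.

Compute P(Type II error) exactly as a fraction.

β = P(fail to reject H₀ | Ha true) = P(Y ≤ 10 | p = 1/2), Y ~ Binomial(14, 1/2).
Summing C(14,j)·(1/2)^j·(1/2)^{14-j} for j = 0..10 gives 7957/8192.

7957/8192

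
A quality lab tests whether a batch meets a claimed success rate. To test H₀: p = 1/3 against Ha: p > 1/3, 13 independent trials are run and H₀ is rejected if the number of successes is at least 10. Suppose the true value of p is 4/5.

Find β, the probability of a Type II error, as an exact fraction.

61688401/244140625

β = P(fail to reject H₀ | Ha true) = P(S ≤ 9 | p = 4/5), S ~ Binomial(13, 4/5).
Equivalently, β = 1 − P(S ≥ 10) = 61688401/244140625.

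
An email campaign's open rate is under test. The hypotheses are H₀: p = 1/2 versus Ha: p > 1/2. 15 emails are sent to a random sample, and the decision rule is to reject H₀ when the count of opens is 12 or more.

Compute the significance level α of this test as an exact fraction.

Under H₀, K ~ Binomial(15, 1/2), and α = P(K ≥ 12).
That's C(15,12) + C(15,13) + C(15,14) + C(15,15) over 2^15, i.e. (455 + 105 + 15 + 1)/32768 = 576/32768 = 9/512.

9/512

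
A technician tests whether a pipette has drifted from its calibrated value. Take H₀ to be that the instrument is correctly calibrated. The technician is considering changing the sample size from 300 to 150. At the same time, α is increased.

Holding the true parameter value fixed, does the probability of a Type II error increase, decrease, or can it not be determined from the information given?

Cannot be determined from the information given.

The first change alone would make β increase; the second alone would make β decrease. Which effect dominates depends on the magnitudes, which are not given.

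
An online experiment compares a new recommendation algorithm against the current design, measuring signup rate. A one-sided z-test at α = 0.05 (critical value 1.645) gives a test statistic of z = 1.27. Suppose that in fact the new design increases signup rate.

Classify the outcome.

Type II error

The conventional null hypothesis is that the new design has no effect on signup rate.
Since z = 1.27 ≤ z* = 1.645, H₀ is not rejected.
H₀ is false (actually the new design increases signup rate).
Failing to reject a false H₀ is a Type II error.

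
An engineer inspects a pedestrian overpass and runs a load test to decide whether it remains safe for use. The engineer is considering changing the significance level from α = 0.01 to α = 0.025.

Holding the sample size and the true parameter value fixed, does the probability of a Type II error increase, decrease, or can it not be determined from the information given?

It decreases.

With a larger α the critical value moves toward the center, so more of the Ha sampling distribution lies in the rejection region.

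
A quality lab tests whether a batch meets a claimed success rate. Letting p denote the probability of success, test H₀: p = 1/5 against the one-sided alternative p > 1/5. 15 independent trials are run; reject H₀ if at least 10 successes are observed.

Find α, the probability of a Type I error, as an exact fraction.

3455373/30517578125

The Type I error probability is α = P(X ≥ 10) computed under H₀, where X ~ Binomial(15, 1/5).
P(X ≥ 10) = Σ_{j=10}^{15} C(15,j)·(1/5)^j·(4/5)^{15-j} = 3455373/30517578125.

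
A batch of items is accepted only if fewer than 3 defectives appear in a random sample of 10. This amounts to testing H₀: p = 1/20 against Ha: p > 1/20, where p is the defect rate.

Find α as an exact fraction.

The significance level is the probability, assuming p = 1/20, of seeing 3 or more defectives in 10 draws.
Computing the lower-tail complement: 1 − 2530550893109/2560000000000 = 29449106891/2560000000000.

29449106891/2560000000000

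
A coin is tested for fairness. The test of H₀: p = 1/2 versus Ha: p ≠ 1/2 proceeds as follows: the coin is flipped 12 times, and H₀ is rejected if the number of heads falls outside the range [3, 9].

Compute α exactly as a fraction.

The significance level is the null-hypothesis probability of the rejection region {≤2} ∪ {≥10}.
The two tails are symmetric, so α = 2·(1 + 12 + 66)/2^12 = 158/4096 = 79/2048.

79/2048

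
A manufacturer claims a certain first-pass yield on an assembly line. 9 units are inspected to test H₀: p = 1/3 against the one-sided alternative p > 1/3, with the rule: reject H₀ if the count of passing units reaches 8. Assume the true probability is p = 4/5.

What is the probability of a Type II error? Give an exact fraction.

1101157/1953125

β = P(fail to reject H₀ | Ha true) = P(S ≤ 7 | p = 4/5), S ~ Binomial(9, 4/5).
Summing C(9,j)·(4/5)^j·(1/5)^{9-j} for j = 0..7 gives 1101157/1953125.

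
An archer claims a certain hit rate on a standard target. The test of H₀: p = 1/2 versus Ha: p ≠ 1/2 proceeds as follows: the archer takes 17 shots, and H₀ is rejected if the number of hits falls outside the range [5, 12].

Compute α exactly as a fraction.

1607/32768

α = P(Y ≤ 4 or Y ≥ 13 | p = 1/2), Y ~ Binomial(17, 1/2).
The two tails are symmetric, so α = 2·(1 + 17 + 136 + 680 + 2380)/2^17 = 6428/131072 = 1607/32768.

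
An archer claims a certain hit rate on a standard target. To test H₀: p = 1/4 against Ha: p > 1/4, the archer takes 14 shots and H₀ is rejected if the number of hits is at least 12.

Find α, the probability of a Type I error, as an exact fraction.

431/134217728

α = P(reject H₀ | H₀ true) = P(Y ≥ 12 | p = 1/4), with Y ~ Binomial(14, 1/4).
Summing C(14,j)(1/4)^j(3/4)^{14−j} for j = 12,…,14 gives 431/134217728.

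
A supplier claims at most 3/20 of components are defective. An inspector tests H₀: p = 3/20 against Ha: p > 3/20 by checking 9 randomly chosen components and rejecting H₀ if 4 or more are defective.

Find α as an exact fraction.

4343234013/128000000000

Under H₀, Y ~ Binomial(9, 3/20); the Type I error rate is P(Y ≥ 4).
Computing the lower-tail complement: 1 − 123656765987/128000000000 = 4343234013/128000000000.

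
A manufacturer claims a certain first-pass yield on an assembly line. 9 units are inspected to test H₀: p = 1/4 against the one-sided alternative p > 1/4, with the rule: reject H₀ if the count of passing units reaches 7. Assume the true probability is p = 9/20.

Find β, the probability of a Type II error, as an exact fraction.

Under the alternative p = 9/20, S ~ Binomial(9, 9/20); β is the probability the test does not reject, P(S < 7).
Equivalently, β = 1 − P(S ≥ 7) = 30407271323/32000000000.

30407271323/32000000000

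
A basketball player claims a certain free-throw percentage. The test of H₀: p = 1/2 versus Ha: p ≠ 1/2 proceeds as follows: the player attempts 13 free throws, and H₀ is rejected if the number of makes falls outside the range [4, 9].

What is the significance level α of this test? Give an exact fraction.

189/2048

The significance level is the null-hypothesis probability of the rejection region {≤3} ∪ {≥10}.
Each tail has probability (1 + 13 + 78 + 286)/8192; doubling gives α = 756/8192 = 189/2048.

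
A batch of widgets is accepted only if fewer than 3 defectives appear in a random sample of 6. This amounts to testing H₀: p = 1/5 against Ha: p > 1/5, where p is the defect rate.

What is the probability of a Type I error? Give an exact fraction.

309/3125

α = P(reject H₀ | H₀ true) = P(Y ≥ 3 | p = 1/5), Y ~ Binomial(6, 1/5).
Via the complement, α = 1 − Σ_{j=0}^{2} C(6,j)(1/5)^j(4/5)^{6-j} = 309/3125.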